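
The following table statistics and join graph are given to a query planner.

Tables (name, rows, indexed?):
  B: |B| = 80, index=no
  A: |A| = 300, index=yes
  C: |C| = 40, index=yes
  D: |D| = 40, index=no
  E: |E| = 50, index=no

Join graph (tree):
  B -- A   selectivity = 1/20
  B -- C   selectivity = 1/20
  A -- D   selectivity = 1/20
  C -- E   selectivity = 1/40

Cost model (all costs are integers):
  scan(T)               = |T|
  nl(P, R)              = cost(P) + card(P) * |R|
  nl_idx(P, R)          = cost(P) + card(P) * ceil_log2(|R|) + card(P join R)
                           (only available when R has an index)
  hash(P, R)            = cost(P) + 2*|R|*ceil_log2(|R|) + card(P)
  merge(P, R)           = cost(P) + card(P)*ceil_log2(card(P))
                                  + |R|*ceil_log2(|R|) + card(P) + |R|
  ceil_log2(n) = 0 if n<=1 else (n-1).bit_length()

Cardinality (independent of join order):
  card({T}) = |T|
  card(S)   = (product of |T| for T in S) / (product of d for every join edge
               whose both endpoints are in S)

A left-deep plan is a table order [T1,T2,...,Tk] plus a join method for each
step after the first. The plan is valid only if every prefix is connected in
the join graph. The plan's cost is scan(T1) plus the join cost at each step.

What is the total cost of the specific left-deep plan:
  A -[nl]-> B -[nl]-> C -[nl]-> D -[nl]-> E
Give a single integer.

step 1: scan A: cost=300, card=300
step 2: join B via nl
    card(P join B) = 300*80/(20) = 1200
    cost = 300 + 300*80 = 24300
step 3: join C via nl
    card(P join C) = 1200*40/(20) = 2400
    cost = 24300 + 1200*40 = 72300
step 4: join D via nl
    card(P join D) = 2400*40/(20) = 4800
    cost = 72300 + 2400*40 = 168300
step 5: join E via nl
    card(P join E) = 4800*50/(40) = 6000
    cost = 168300 + 4800*50 = 408300

408300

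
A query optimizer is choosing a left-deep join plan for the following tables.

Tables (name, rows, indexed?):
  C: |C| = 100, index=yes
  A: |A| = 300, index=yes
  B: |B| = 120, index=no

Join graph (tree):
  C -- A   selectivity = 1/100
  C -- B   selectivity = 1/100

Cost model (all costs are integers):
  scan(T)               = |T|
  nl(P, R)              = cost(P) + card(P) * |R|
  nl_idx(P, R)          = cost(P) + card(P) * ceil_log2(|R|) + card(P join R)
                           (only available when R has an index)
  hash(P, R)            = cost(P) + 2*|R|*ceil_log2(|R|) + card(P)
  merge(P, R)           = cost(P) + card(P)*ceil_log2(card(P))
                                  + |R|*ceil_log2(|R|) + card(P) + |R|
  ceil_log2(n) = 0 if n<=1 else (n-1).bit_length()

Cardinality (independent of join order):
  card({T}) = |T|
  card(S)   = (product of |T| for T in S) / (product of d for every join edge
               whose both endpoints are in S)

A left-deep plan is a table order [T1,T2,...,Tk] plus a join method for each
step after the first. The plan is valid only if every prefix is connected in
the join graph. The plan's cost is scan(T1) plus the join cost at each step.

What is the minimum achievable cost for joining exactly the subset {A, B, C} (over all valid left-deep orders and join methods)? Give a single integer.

Selinger DP over subsets of {A,B,C}:
  {C}: scan cost=100, card=100
  {A}: scan cost=300, card=300
  {B}: scan cost=120, card=120
  {AC}: card=300; try (A,nl_idx)→1300, (C,hash)→2000, (C,nl_idx)→2700, (A,merge)→3900, (C,merge)→4100, (A,hash)→5600 …(+2); best=1300 via (A,nl_idx)
  {BC}: card=120; try (C,nl_idx)→1080, (C,hash)→1640, (B,merge)→1860, (C,merge)→1880, (B,hash)→1880, (B,nl)→12100 …(+1); best=1080 via (C,nl_idx)
  {ABC}: card=360; try (A,nl_idx)→2520, (B,hash)→3280, (A,merge)→5040, (B,merge)→5260, (A,hash)→6600, (A,nl)→37080 …(+1); best=2520 via (A,nl_idx)

2520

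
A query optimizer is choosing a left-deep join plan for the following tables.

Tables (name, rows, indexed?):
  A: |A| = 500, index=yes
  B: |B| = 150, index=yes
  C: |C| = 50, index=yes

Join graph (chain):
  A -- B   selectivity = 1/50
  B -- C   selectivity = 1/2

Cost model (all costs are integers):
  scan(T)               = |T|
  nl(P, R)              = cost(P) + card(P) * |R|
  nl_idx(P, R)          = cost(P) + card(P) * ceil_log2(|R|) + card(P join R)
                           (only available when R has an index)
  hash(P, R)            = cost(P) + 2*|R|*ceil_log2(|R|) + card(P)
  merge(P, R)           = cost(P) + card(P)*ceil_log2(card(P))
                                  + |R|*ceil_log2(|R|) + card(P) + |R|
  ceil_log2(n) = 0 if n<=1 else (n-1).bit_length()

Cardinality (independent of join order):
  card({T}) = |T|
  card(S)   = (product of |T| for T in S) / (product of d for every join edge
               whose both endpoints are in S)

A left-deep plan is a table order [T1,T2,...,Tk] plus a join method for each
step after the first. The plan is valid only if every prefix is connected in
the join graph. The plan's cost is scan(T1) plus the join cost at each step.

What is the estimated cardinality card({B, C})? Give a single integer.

Tables in S: B(150), C(50)
Edges inside S: B-C(d=2)
numerator = 150 * 50 = 7500
denominator = 2 = 2
card(S) = 7500 / 2 = 3750

3750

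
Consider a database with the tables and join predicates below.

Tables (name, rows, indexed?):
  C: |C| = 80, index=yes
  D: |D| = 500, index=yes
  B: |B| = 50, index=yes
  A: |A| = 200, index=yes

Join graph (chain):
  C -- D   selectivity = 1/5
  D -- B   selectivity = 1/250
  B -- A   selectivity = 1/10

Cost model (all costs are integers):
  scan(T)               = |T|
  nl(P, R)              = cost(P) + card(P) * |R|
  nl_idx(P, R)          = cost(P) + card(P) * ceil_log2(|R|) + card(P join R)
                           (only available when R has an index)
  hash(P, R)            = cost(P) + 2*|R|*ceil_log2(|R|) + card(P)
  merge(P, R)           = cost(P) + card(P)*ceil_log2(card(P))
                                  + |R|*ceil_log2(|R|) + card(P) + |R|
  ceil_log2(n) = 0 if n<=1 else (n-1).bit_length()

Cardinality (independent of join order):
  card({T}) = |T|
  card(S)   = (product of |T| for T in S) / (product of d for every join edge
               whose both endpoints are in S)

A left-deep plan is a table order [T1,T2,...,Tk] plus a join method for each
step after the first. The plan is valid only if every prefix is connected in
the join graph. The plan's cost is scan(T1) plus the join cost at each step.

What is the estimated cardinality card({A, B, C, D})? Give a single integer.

32000

Tables in S: A(200), B(50), C(80), D(500)
Edges inside S: C-D(d=5), D-B(d=250), B-A(d=10)
numerator = 200 * 50 * 80 * 500 = 400000000
denominator = 5 * 250 * 10 = 12500
card(S) = 400000000 / 12500 = 32000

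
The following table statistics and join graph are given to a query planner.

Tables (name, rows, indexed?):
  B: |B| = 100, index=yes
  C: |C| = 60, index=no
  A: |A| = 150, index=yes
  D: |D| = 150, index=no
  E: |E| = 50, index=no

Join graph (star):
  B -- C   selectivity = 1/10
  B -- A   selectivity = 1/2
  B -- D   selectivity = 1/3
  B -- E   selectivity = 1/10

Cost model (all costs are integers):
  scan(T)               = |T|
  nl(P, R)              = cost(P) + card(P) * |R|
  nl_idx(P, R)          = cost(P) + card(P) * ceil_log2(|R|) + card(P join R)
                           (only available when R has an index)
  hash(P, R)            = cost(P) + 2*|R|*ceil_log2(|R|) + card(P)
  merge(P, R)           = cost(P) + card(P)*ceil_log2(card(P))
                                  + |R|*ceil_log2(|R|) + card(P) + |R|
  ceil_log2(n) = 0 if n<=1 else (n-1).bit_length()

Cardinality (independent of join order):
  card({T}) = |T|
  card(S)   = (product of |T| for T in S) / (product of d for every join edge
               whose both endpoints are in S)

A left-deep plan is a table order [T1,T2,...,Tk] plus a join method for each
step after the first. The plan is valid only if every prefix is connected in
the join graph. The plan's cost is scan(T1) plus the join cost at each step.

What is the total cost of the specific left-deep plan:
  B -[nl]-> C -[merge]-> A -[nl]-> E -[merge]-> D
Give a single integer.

step 1: scan B: cost=100, card=100
step 2: join C via nl
    card(P join C) = 100*60/(10) = 600
    cost = 100 + 100*60 = 6100
step 3: join A via merge
    card(P join A) = 600*150/(2) = 45000
    cost = 6100 + 600*10 + 150*8 + 600 + 150 = 14050
step 4: join E via nl
    card(P join E) = 45000*50/(10) = 225000
    cost = 14050 + 45000*50 = 2264050
step 5: join D via merge
    card(P join D) = 225000*150/(3) = 11250000
    cost = 2264050 + 225000*18 + 150*8 + 225000 + 150 = 6540400

6540400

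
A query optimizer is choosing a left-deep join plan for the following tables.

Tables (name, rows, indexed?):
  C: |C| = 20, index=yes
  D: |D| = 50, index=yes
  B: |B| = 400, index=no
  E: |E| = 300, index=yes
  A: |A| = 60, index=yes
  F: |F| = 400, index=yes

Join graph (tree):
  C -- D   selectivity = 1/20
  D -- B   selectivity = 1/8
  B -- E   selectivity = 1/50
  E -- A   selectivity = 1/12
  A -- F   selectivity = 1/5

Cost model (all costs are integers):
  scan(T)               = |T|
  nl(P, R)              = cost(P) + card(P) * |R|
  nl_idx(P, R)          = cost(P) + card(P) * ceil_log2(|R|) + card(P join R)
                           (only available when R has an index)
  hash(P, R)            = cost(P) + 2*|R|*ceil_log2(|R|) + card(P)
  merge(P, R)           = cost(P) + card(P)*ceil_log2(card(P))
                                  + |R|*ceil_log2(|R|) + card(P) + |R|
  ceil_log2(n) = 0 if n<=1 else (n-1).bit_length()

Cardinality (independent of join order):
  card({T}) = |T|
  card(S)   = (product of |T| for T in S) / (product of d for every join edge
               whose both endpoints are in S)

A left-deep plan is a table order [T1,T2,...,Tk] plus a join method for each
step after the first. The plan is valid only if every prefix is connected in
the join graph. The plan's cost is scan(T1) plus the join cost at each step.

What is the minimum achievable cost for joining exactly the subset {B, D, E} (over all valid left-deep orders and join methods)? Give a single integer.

Selinger DP over subsets of {B,D,E}:
  {D}: scan cost=50, card=50
  {B}: scan cost=400, card=400
  {E}: scan cost=300, card=300
  {BD}: card=2500; try (D,hash)→1400, (B,merge)→4400, (D,merge)→4750, (D,nl_idx)→5300, (B,hash)→7300, (B,nl)→20050 …(+1); best=1400 via (D,hash)
  {BE}: card=2400; try (E,hash)→6200, (E,nl_idx)→6400, (B,merge)→7300, (E,merge)→7400, (B,hash)→7800, (B,nl)→120300 …(+1); best=6200 via (E,hash)
  {BDE}: card=15000; try (D,hash)→9200, (E,hash)→9300, (D,nl_idx)→35600, (E,merge)→36900, (D,merge)→37750, (E,nl_idx)→38900 …(+2); best=9200 via (D,hash)

9200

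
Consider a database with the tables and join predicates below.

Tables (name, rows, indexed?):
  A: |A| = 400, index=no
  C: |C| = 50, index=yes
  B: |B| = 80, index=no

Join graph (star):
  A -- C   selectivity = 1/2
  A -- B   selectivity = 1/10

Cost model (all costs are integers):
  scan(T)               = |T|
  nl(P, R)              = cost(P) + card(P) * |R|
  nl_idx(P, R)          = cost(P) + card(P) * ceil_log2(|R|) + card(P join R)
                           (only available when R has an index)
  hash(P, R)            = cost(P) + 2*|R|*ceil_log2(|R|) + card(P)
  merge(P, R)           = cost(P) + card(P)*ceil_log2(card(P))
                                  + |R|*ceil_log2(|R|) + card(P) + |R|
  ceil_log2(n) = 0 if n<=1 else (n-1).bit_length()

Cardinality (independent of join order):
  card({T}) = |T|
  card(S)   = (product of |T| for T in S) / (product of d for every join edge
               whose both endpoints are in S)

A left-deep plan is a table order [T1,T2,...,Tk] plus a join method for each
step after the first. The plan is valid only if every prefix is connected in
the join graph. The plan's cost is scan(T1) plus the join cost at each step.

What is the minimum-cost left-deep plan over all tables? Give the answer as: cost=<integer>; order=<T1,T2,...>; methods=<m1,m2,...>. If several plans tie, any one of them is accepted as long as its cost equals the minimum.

cost=5720; order=A,B,C; methods=hash,hash

Selinger DP (subsets sized 1..n):
  {A}: scan cost=400, card=400
  {C}: scan cost=50, card=50
  {B}: scan cost=80, card=80
  {AC}: card=10000; try (C,hash)→1400, (A,merge)→4400, (C,merge)→4750, (A,hash)→7300, (C,nl_idx)→12800, (A,nl)→20050 …(+1); best=1400 via (C,hash)
  {AB}: card=3200; try (B,hash)→1920, (A,merge)→4720, (B,merge)→5040, (A,hash)→7360, (A,nl)→32080, (B,nl)→32400; best=1920 via (B,hash)
  {ABC}: card=80000; try (C,hash)→5720, (B,hash)→12520, (C,merge)→43870, (C,nl_idx)→101120, (B,merge)→152040, (C,nl)→161920 …(+1); best=5720 via (C,hash)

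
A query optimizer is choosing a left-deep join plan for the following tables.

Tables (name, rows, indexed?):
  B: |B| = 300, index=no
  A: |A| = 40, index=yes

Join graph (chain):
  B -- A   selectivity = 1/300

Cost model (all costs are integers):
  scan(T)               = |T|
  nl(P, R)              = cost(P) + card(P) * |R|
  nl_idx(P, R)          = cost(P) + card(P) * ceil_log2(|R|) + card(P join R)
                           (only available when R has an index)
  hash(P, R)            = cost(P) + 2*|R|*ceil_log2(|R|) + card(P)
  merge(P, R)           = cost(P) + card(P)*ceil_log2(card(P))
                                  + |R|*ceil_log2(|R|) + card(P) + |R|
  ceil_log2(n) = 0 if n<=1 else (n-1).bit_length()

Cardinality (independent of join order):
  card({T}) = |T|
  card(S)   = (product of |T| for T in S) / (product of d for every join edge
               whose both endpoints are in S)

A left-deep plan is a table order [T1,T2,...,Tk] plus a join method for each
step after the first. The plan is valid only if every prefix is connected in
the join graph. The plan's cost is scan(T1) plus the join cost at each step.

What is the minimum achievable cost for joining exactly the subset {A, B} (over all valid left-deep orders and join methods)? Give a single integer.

Selinger DP over subsets of {A,B}:
  {B}: scan cost=300, card=300
  {A}: scan cost=40, card=40
  {AB}: card=40; try (A,hash)→1080, (A,nl_idx)→2140, (B,merge)→3320, (A,merge)→3580, (B,hash)→5480, (B,nl)→12040 …(+1); best=1080 via (A,hash)

1080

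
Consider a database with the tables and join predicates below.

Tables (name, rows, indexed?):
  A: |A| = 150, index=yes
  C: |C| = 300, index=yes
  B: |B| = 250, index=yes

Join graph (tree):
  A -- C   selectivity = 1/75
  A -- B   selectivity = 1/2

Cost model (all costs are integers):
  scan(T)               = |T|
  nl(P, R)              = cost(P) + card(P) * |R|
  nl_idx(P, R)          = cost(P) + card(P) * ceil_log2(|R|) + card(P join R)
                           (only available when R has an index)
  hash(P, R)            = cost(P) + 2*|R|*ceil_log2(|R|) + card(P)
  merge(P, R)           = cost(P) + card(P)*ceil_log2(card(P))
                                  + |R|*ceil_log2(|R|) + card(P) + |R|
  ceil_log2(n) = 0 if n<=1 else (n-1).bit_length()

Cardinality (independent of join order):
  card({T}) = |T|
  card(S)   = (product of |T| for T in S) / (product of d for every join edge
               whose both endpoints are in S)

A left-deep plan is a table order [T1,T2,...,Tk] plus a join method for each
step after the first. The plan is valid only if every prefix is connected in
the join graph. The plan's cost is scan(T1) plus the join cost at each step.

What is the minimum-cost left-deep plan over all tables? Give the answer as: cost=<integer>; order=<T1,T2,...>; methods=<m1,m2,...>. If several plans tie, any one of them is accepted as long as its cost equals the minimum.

Selinger DP (subsets sized 1..n):
  {A}: scan cost=150, card=150
  {C}: scan cost=300, card=300
  {B}: scan cost=250, card=250
  {AC}: card=600; try (C,nl_idx)→2100, (A,hash)→3000, (A,nl_idx)→3300, (C,merge)→4500, (A,merge)→4650, (C,hash)→5700 …(+2); best=2100 via (C,nl_idx)
  {AB}: card=18750; try (A,hash)→2900, (B,merge)→3750, (A,merge)→3850, (B,hash)→4300, (B,nl_idx)→20100, (A,nl_idx)→21000 …(+2); best=2900 via (A,hash)
  {ABC}: card=75000; try (B,hash)→6700, (B,merge)→10950, (C,hash)→27050, (B,nl_idx)→81900, (B,nl)→152100, (C,nl_idx)→246650 …(+2); best=6700 via (B,hash)

cost=6700; order=A,C,B; methods=nl_idx,hash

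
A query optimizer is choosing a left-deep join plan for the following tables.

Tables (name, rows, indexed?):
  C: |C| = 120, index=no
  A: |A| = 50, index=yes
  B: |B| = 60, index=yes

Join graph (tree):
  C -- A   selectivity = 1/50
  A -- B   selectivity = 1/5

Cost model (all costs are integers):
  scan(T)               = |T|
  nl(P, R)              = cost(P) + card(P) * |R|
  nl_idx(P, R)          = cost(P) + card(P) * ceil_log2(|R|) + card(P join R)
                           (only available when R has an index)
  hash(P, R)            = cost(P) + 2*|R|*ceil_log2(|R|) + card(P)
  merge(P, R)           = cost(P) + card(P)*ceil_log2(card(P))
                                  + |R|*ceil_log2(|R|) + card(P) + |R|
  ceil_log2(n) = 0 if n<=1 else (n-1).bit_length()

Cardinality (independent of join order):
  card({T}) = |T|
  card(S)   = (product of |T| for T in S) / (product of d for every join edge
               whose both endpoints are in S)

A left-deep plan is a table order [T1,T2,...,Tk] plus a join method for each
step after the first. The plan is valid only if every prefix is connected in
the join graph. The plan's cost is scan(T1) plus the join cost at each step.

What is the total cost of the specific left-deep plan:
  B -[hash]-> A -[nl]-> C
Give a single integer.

72720

step 1: scan B: cost=60, card=60
step 2: join A via hash
    card(P join A) = 60*50/(5) = 600
    cost = 60 + 2*50*6 + 60 = 720
step 3: join C via nl
    card(P join C) = 600*120/(50) = 1440
    cost = 720 + 600*120 = 72720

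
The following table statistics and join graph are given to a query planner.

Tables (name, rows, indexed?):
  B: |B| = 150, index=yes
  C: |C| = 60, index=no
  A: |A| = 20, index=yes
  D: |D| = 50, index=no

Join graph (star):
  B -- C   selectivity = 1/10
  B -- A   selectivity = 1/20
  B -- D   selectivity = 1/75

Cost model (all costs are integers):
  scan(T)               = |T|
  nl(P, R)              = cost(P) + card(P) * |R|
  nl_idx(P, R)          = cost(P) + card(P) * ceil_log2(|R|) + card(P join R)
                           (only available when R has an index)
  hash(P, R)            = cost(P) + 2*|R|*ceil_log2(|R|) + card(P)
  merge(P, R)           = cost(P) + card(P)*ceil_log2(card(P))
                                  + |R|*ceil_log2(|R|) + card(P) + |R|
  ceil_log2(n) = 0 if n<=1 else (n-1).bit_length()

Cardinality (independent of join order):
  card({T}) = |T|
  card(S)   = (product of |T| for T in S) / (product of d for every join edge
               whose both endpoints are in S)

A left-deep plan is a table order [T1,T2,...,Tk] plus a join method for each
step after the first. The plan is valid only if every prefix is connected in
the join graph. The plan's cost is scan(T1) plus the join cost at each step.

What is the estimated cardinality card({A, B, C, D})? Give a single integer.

600

Tables in S: A(20), B(150), C(60), D(50)
Edges inside S: B-C(d=10), B-A(d=20), B-D(d=75)
numerator = 20 * 150 * 60 * 50 = 9000000
denominator = 10 * 20 * 75 = 15000
card(S) = 9000000 / 15000 = 600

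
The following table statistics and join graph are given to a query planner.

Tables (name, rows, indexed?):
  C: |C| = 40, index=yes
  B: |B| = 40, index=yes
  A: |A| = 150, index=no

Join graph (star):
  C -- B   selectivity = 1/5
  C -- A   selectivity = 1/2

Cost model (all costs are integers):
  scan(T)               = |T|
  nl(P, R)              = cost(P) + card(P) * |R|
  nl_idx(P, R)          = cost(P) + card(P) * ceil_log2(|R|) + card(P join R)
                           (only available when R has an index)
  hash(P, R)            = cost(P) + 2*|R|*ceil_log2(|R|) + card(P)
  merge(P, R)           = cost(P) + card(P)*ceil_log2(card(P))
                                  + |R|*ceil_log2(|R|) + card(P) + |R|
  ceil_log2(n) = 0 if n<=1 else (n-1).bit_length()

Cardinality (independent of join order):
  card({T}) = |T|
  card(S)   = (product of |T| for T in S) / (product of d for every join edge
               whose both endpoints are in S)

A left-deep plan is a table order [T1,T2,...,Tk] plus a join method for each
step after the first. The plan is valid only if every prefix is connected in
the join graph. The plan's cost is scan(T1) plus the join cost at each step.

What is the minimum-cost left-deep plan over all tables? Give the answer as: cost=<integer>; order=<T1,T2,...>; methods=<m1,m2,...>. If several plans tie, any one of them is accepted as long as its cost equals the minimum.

cost=3280; order=B,C,A; methods=hash,hash

Selinger DP (subsets sized 1..n):
  {C}: scan cost=40, card=40
  {B}: scan cost=40, card=40
  {A}: scan cost=150, card=150
  {BC}: card=320; try (C,hash)→560, (B,hash)→560, (C,merge)→600, (C,nl_idx)→600, (B,merge)→600, (B,nl_idx)→600 …(+2); best=560 via (C,hash)
  {AC}: card=3000; try (C,hash)→780, (A,merge)→1670, (C,merge)→1780, (A,hash)→2480, (C,nl_idx)→4050, (A,nl)→6040 …(+1); best=780 via (C,hash)
  {ABC}: card=24000; try (A,hash)→3280, (B,hash)→4260, (A,merge)→5110, (B,merge)→40060, (B,nl_idx)→42780, (A,nl)→48560 …(+1); best=3280 via (A,hash)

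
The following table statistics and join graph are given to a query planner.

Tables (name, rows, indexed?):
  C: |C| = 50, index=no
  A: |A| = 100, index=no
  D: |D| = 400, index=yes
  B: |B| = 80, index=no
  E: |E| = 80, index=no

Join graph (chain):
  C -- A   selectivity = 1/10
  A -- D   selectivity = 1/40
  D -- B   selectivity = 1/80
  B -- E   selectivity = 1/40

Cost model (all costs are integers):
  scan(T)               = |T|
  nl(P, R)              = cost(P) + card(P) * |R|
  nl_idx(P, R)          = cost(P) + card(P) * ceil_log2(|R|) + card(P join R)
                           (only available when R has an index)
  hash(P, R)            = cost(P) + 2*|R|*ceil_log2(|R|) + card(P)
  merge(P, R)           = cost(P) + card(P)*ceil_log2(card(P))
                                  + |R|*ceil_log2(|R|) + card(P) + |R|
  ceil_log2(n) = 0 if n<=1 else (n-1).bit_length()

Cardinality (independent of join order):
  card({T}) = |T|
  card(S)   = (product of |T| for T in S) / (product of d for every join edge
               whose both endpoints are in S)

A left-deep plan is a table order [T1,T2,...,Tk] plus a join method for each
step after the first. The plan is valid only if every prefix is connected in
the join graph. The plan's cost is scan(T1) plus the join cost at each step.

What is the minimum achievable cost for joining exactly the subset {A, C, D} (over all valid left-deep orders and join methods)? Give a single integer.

Selinger DP over subsets of {A,C,D}:
  {C}: scan cost=50, card=50
  {A}: scan cost=100, card=100
  {D}: scan cost=400, card=400
  {AC}: card=500; try (C,hash)→800, (A,merge)→1200, (C,merge)→1250, (A,hash)→1500, (A,nl)→5050, (C,nl)→5100; best=800 via (C,hash)
  {AD}: card=1000; try (D,nl_idx)→2000, (A,hash)→2200, (D,merge)→4900, (A,merge)→5200, (D,hash)→7400, (D,nl)→40100 …(+1); best=2000 via (D,nl_idx)
  {ACD}: card=5000; try (C,hash)→3600, (D,hash)→8500, (D,merge)→9800, (D,nl_idx)→10300, (C,merge)→13350, (C,nl)→52000 …(+1); best=3600 via (C,hash)

3600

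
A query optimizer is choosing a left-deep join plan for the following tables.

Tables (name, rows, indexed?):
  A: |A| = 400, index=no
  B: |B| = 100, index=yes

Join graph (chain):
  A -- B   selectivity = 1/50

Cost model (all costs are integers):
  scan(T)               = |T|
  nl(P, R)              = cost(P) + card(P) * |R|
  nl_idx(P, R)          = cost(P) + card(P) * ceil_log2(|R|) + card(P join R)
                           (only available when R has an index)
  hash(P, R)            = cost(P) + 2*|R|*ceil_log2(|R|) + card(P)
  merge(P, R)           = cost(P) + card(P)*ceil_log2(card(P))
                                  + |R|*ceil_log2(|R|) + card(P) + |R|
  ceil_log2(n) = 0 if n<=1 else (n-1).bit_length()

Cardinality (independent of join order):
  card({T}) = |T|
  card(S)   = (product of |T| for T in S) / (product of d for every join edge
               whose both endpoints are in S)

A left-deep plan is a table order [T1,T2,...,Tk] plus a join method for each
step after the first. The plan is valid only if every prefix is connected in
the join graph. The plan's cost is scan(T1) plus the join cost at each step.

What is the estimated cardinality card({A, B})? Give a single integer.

800

Tables in S: A(400), B(100)
Edges inside S: A-B(d=50)
numerator = 400 * 100 = 40000
denominator = 50 = 50
card(S) = 40000 / 50 = 800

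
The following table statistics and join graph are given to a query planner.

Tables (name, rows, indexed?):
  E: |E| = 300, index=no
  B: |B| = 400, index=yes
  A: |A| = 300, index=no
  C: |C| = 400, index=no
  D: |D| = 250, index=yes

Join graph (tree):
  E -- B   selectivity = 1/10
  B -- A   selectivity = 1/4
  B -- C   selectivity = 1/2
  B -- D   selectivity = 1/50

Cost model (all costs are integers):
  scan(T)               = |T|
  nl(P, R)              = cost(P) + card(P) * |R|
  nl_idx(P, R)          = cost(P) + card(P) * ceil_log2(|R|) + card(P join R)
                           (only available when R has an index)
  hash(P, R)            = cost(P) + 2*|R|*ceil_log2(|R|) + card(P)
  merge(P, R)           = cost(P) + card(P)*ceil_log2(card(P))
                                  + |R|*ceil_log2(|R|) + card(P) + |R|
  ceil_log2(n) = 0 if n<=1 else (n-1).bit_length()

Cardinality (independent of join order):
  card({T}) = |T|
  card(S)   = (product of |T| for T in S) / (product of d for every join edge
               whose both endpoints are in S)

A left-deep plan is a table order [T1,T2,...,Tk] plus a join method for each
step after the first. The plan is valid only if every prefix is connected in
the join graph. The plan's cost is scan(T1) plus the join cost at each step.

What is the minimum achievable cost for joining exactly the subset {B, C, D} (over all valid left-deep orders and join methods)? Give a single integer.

Selinger DP over subsets of {B,C,D}:
  {B}: scan cost=400, card=400
  {C}: scan cost=400, card=400
  {D}: scan cost=250, card=250
  {BC}: card=80000; try (C,hash)→8000, (B,hash)→8000, (C,merge)→8400, (B,merge)→8400, (B,nl_idx)→84000, (C,nl)→160400 …(+1); best=8000 via (C,hash)
  {BD}: card=2000; try (B,nl_idx)→4500, (D,hash)→4800, (D,nl_idx)→5600, (B,merge)→6500, (D,merge)→6650, (B,hash)→7700 …(+2); best=4500 via (B,nl_idx)
  {BCD}: card=400000; try (C,hash)→13700, (C,merge)→32500, (D,hash)→92000, (C,nl)→804500, (D,nl_idx)→1048000, (D,merge)→1450250 …(+1); best=13700 via (C,hash)

13700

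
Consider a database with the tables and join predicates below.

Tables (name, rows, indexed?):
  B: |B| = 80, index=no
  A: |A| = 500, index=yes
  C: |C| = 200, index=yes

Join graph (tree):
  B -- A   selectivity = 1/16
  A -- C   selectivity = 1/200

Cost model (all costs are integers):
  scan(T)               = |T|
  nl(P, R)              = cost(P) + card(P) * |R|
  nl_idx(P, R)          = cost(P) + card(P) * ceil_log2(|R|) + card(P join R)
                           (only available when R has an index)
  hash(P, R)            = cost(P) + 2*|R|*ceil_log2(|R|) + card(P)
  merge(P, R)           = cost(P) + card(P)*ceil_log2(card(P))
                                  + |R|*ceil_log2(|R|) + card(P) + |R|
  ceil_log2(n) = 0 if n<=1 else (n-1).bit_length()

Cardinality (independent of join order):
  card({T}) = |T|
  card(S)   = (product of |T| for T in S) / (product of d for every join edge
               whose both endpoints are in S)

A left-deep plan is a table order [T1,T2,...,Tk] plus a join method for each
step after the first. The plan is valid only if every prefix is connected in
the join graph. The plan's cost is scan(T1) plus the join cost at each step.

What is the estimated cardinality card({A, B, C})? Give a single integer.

Tables in S: A(500), B(80), C(200)
Edges inside S: B-A(d=16), A-C(d=200)
numerator = 500 * 80 * 200 = 8000000
denominator = 16 * 200 = 3200
card(S) = 8000000 / 3200 = 2500

2500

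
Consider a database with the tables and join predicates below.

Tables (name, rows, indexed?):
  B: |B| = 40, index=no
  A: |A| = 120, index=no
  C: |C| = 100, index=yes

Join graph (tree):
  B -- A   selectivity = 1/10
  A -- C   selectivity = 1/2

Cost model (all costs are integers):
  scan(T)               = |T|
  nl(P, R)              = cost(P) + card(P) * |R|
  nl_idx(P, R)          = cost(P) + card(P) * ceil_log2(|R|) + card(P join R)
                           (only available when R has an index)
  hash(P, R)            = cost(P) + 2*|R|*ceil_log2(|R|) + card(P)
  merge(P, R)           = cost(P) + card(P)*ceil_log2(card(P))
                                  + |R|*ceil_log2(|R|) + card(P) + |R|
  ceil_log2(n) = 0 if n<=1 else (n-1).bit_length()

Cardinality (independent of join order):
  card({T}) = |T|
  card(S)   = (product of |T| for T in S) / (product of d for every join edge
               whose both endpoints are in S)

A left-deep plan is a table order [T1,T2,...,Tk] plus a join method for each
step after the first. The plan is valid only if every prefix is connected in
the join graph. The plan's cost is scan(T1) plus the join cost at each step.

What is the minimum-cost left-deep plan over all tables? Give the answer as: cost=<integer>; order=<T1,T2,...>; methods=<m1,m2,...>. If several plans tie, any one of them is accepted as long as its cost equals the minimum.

cost=2600; order=A,B,C; methods=hash,hash

Selinger DP (subsets sized 1..n):
  {B}: scan cost=40, card=40
  {A}: scan cost=120, card=120
  {C}: scan cost=100, card=100
  {AB}: card=480; try (B,hash)→720, (A,merge)→1280, (B,merge)→1360, (A,hash)→1760, (A,nl)→4840, (B,nl)→4920; best=720 via (B,hash)
  {AC}: card=6000; try (C,hash)→1640, (A,merge)→1860, (C,merge)→1880, (A,hash)→1880, (C,nl_idx)→6960, (A,nl)→12100 …(+1); best=1640 via (C,hash)
  {ABC}: card=24000; try (C,hash)→2600, (C,merge)→6320, (B,hash)→8120, (C,nl_idx)→28080, (C,nl)→48720, (B,merge)→85920 …(+1); best=2600 via (C,hash)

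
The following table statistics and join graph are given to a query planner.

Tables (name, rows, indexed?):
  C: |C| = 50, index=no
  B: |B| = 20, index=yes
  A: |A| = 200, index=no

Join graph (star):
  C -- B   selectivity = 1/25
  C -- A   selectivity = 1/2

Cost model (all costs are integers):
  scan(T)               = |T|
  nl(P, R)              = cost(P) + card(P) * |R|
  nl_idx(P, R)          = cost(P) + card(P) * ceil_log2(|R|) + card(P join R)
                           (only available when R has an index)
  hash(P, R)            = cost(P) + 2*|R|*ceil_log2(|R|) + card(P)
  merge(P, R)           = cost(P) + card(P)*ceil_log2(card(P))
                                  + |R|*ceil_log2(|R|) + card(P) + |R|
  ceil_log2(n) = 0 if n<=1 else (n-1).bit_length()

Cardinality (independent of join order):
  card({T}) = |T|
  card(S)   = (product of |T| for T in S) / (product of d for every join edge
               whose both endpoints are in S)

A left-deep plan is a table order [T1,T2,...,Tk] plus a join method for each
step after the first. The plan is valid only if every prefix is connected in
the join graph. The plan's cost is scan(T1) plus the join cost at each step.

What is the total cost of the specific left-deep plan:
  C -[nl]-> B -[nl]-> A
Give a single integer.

step 1: scan C: cost=50, card=50
step 2: join B via nl
    card(P join B) = 50*20/(25) = 40
    cost = 50 + 50*20 = 1050
step 3: join A via nl
    card(P join A) = 40*200/(2) = 4000
    cost = 1050 + 40*200 = 9050

9050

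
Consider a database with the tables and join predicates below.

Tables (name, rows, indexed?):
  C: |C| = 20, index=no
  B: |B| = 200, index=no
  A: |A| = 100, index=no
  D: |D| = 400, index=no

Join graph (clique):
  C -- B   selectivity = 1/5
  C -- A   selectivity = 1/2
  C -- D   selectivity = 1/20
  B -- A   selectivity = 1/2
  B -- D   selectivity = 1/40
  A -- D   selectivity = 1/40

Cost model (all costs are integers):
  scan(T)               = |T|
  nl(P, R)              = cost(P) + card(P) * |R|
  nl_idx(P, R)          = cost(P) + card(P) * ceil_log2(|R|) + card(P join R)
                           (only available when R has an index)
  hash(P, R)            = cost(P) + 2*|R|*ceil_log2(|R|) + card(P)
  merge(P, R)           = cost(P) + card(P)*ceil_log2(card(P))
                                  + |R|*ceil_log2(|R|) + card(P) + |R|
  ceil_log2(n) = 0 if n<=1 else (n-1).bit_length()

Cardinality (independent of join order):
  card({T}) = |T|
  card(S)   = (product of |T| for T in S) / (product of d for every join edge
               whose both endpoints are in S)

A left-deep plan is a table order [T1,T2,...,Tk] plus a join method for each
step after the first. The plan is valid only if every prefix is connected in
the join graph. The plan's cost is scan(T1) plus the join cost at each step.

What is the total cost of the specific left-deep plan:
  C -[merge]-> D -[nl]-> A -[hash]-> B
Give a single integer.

step 1: scan C: cost=20, card=20
step 2: join D via merge
    card(P join D) = 20*400/(20) = 400
    cost = 20 + 20*5 + 400*9 + 20 + 400 = 4140
step 3: join A via nl
    card(P join A) = 400*100/(2*40) = 500
    cost = 4140 + 400*100 = 44140
step 4: join B via hash
    card(P join B) = 500*200/(5*2*40) = 250
    cost = 44140 + 2*200*8 + 500 = 47840

47840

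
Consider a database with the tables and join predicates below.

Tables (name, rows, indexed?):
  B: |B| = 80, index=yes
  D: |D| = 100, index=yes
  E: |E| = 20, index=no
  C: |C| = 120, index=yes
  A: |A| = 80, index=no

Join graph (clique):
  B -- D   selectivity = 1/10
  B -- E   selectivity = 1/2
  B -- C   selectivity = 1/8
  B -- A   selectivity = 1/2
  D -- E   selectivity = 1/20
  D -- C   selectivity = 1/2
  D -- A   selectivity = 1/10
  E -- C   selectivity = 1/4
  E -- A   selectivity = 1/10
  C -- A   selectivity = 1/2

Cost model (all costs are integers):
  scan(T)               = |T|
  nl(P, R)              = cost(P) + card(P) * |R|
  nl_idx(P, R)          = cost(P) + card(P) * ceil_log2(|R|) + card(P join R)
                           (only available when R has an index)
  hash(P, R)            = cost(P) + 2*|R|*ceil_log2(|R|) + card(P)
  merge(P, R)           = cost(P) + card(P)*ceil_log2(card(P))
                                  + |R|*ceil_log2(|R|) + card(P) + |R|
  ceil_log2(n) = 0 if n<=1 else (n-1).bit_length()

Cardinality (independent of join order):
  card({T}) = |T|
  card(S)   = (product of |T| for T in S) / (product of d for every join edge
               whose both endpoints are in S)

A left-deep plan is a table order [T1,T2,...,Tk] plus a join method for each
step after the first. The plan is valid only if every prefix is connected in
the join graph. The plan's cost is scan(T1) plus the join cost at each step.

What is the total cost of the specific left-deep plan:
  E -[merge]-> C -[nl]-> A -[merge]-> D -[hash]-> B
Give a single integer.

step 1: scan E: cost=20, card=20
step 2: join C via merge
    card(P join C) = 20*120/(4) = 600
    cost = 20 + 20*5 + 120*7 + 20 + 120 = 1100
step 3: join A via nl
    card(P join A) = 600*80/(10*2) = 2400
    cost = 1100 + 600*80 = 49100
step 4: join D via merge
    card(P join D) = 2400*100/(20*2*10) = 600
    cost = 49100 + 2400*12 + 100*7 + 2400 + 100 = 81100
step 5: join B via hash
    card(P join B) = 600*80/(10*2*8*2) = 150
    cost = 81100 + 2*80*7 + 600 = 82820

82820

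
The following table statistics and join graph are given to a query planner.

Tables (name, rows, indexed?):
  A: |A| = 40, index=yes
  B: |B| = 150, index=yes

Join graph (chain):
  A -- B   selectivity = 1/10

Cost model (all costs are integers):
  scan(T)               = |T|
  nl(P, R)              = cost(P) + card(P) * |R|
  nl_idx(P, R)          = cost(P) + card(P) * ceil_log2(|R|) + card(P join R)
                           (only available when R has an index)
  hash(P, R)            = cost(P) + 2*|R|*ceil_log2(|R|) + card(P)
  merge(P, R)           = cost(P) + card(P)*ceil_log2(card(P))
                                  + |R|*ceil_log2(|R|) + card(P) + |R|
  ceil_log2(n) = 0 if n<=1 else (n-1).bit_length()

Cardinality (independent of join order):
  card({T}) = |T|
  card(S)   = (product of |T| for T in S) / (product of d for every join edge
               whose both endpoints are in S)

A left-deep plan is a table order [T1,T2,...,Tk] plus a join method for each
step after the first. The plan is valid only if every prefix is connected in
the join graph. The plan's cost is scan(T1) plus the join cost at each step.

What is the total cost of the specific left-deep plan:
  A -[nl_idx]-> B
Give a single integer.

step 1: scan A: cost=40, card=40
step 2: join B via nl_idx
    card(P join B) = 40*150/(10) = 600
    cost = 40 + 40*8 + 600 = 960

960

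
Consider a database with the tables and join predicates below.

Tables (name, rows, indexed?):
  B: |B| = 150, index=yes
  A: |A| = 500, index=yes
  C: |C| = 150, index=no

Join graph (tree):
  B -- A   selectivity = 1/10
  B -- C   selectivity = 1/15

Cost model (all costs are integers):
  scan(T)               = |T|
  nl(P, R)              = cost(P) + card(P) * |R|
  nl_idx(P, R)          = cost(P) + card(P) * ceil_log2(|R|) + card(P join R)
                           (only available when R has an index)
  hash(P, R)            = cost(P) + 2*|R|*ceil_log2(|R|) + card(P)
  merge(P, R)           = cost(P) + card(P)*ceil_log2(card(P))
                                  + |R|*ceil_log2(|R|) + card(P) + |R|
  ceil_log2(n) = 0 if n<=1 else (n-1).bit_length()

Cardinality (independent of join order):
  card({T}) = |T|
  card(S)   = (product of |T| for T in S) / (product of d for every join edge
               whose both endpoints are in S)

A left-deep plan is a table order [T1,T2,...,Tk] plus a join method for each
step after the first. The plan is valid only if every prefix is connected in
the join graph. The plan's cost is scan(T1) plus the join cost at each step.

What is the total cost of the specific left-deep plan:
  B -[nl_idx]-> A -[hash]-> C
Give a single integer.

step 1: scan B: cost=150, card=150
step 2: join A via nl_idx
    card(P join A) = 150*500/(10) = 7500
    cost = 150 + 150*9 + 7500 = 9000
step 3: join C via hash
    card(P join C) = 7500*150/(15) = 75000
    cost = 9000 + 2*150*8 + 7500 = 18900

18900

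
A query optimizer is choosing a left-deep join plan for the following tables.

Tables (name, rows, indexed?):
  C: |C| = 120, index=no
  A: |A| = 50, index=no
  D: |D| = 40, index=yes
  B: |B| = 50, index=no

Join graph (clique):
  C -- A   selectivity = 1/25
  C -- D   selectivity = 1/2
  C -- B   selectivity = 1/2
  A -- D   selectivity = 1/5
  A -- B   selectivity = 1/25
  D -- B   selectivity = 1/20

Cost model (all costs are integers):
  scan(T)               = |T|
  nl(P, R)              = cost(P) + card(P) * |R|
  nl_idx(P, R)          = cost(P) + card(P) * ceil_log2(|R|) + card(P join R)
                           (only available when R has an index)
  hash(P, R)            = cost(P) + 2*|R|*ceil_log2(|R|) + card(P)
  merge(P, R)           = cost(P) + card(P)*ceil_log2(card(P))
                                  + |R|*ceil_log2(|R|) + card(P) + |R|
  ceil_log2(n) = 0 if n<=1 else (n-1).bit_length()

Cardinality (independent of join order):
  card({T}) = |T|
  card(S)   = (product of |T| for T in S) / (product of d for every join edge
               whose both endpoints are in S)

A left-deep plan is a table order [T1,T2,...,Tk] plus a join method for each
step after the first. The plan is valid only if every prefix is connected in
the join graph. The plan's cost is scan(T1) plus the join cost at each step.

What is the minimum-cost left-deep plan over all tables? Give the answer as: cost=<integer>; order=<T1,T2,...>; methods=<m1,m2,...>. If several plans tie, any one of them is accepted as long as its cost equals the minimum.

cost=2390; order=B,D,A,C; methods=nl_idx,hash,merge

Selinger DP (subsets sized 1..n):
  {C}: scan cost=120, card=120
  {A}: scan cost=50, card=50
  {D}: scan cost=40, card=40
  {B}: scan cost=50, card=50
  {AC}: card=240; try (A,hash)→840, (C,merge)→1360, (A,merge)→1430, (C,hash)→1780, (C,nl)→6050, (A,nl)→6120; best=840 via (A,hash)
  {CD}: card=2400; try (D,hash)→720, (C,merge)→1280, (D,merge)→1360, (C,hash)→1760, (D,nl_idx)→3240, (C,nl)→4840 …(+1); best=720 via (D,hash)
  {BC}: card=3000; try (B,hash)→840, (C,merge)→1360, (B,merge)→1430, (C,hash)→1780, (C,nl)→6050, (B,nl)→6120; best=840 via (B,hash)
  {AD}: card=400; try (D,hash)→580, (A,merge)→670, (D,merge)→680, (A,hash)→680, (D,nl_idx)→750, (A,nl)→2040 …(+1); best=580 via (D,hash)
  {AB}: card=100; try (B,hash)→700, (A,hash)→700, (B,merge)→750, (A,merge)→750, (B,nl)→2550, (A,nl)→2550; best=700 via (B,hash)
  {BD}: card=100; try (D,nl_idx)→450, (D,hash)→580, (B,merge)→670, (D,merge)→680, (B,hash)→680, (B,nl)→2040 …(+1); best=450 via (D,nl_idx)
  {ACD}: card=960; try (D,hash)→1560, (C,hash)→2660, (D,nl_idx)→3240, (D,merge)→3280, (A,hash)→3720, (C,merge)→5540 …(+4); best=1560 via (D,hash)
  {ABC}: card=240; try (B,hash)→1680, (C,merge)→2460, (C,hash)→2480, (B,merge)→3350, (A,hash)→4440, (C,nl)→12700 …(+3); best=1680 via (B,hash)
  {BCD}: card=3000; try (C,merge)→2210, (C,hash)→2230, (B,hash)→3720, (D,hash)→4320, (C,nl)→12450, (D,nl_idx)→21840 …(+4); best=2210 via (C,merge)
  {ABD}: card=40; try (A,hash)→1150, (D,hash)→1280, (D,nl_idx)→1340, (B,hash)→1580, (A,merge)→1600, (D,merge)→1780 …(+4); best=1150 via (A,hash)
  {ABCD}: card=48; try (C,merge)→2390, (D,hash)→2400, (C,hash)→2870, (B,hash)→3120, (D,nl_idx)→3168, (D,merge)→4120 …(+7); best=2390 via (C,merge)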